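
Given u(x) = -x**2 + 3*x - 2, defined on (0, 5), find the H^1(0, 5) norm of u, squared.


||u||_{H^1}^2 = 965/6

The H^1 norm (squared) on an interval (0, L) is
  ||u||_{H^1}^2 = ∫_0^L u(x)^2 dx + ∫_0^L u'(x)^2 dx.
Compute u'(x) = 3 - 2*x.
Then u(x)^2 = x**4 - 6*x**3 + 13*x**2 - 12*x + 4 and u'(x)^2 = 4*x**2 - 12*x + 9.
Integrate each monomial from 0 to 5 using ∫_0^5 c·x^n dx = c·5^(n+1)/(n+1):
  ∫_0^5 u(x)^2 dx = ∫_0^5 (x^4 - 6*x^3 + 13*x^2 - 12*x + 4) dx. Term by term:
    ∫_0^5 x^4 dx = 625;  ∫_0^5 -6*x^3 dx = -1875/2;  ∫_0^5 13*x^2 dx = 1625/3;
    ∫_0^5 -12*x dx = -150;  ∫_0^5 4 dx = 20.
  Sum: 625 − 1875/2 + 1625/3 − 150 + 20 = 595/6.
  ∫_0^5 u'(x)^2 dx = ∫_0^5 (4*x^2 - 12*x + 9) dx. Term by term:
    ∫_0^5 4*x^2 dx = 500/3;  ∫_0^5 -12*x dx = -150;  ∫_0^5 9 dx = 45.
  Sum: 500/3 − 150 + 45 = 185/3.
Adding: ||u||_{H^1}^2 = 595/6 + 185/3 = 965/6.


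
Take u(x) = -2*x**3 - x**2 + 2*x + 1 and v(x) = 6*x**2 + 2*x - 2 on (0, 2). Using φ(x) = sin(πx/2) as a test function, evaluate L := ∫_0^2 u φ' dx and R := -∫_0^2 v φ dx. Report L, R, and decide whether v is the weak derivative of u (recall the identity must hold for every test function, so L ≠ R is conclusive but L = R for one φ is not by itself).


LHS = -192/π^3 + 48/π, RHS = -48/π + 192/π^3. No, v is not the weak derivative of u.

u(x) = -2*x**3 - x**2 + 2*x + 1, classical derivative u'(x) = -6*x**2 - 2*x + 2.
φ(x) = sin(πx/2), so φ'(x) = π*cos(π*x/2)/2.
Note φ(0) = φ(2) = 0, so the boundary term u·φ vanishes.
LHS = ∫_0^2 u(x) φ'(x) dx = ∫_0^2 (-π*x^3*cos(π*x/2) - π*x^2*cos(π*x/2)/2 + π*x*cos(π*x/2) + π*cos(π*x/2)/2) dx. Term by term:
  ∫_0^2 π*cos(π*x/2)/2 dx = 0;  ∫_0^2 π*x*cos(π*x/2) dx = -8/π;  ∫_0^2 -π*x^3*cos(π*x/2) dx = -192/π^3 + 48/π;
  ∫_0^2 -π*x^2*cos(π*x/2)/2 dx = 8/π.
Sum: 0 − 8/π + -192/π^3 + 48/π + 8/π = -192/π^3 + 48/π.
So LHS = -192/π^3 + 48/π.
∫_0^2 v(x) φ(x) dx = ∫_0^2 (6*x^2*sin(π*x/2) + 2*x*sin(π*x/2) - 2*sin(π*x/2)) dx. Term by term:
  ∫_0^2 -2*sin(π*x/2) dx = -8/π;  ∫_0^2 2*x*sin(π*x/2) dx = 8/π;  ∫_0^2 6*x^2*sin(π*x/2) dx = -192/π^3 + 48/π.
Sum: -8/π + 8/π + -192/π^3 + 48/π = -192/π^3 + 48/π.
So RHS = -∫_0^2 v(x) φ(x) dx = -48/π + 192/π^3.
LHS − RHS = -384/π^3 + 96/π ≠ 0, so the identity fails.
(For a valid weak derivative the identity must hold for EVERY test function, in particular this one. The failure shows v is NOT the weak derivative of u.)
Correct weak derivative would be u'(x) = -6*x**2 - 2*x + 2.


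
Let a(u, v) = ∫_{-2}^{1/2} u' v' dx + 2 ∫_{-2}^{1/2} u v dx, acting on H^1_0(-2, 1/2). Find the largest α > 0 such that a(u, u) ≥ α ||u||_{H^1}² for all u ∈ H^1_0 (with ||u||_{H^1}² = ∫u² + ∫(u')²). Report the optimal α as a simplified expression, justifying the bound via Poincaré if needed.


α = 1

Coercivity of a(·,·) on H^1_0(-2, 1/2) means a(u, u) ≥ α ||u||_{H^1}² for every u ∈ H^1_0.
The interval has length L = 5/2, and Poincaré/coercivity depend only on L. Here a(u, u) = ∫(u')² + (2)·∫u².
Here c = 2 ≥ 1, so a(u,u) = ∫(u')² + c∫u² ≥ ∫(u')² + ∫u² = ||u||_{H^1}², i.e. α = 1 works. No larger α is possible: a(u,u) ≥ α||u||_{H^1}² means (1−α)∫(u')² ≥ (α−c)∫u², and for the modes u_n = sin(nπ(x−x₀)/L) (x₀ the left endpoint) one has ∫u_n²/∫(u_n')² = (L/(nπ))² → 0, so a(u_n,u_n)/||u_n||_{H^1}² → 1. Hence the optimal constant is α = 1.
Therefore α = 1.


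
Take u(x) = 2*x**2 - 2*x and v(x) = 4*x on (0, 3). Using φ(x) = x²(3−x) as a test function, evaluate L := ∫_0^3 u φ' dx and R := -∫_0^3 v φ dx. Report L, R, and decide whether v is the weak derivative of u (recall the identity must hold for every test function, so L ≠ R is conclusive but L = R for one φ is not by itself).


LHS = -351/10, RHS = -243/5. No, v is not the weak derivative of u.

u(x) = 2*x**2 - 2*x, classical derivative u'(x) = 4*x - 2.
φ(x) = x²(3−x), so φ'(x) = 3*x*(2 - x).
Note φ(0) = φ(3) = 0, so the boundary term u·φ vanishes.
LHS = ∫_0^3 u(x) φ'(x) dx = ∫_0^3 (-6*x^4 + 18*x^3 - 12*x^2) dx. Term by term:
  ∫_0^3 -6*x^4 dx = -1458/5;  ∫_0^3 18*x^3 dx = 729/2;  ∫_0^3 -12*x^2 dx = -108.
Sum: -1458/5 + 729/2 − 108 = -351/10.
So LHS = -351/10.
∫_0^3 v(x) φ(x) dx = ∫_0^3 (-4*x^4 + 12*x^3) dx. Term by term:
  ∫_0^3 -4*x^4 dx = -972/5;  ∫_0^3 12*x^3 dx = 243.
Sum: -972/5 + 243 = 243/5.
So RHS = -∫_0^3 v(x) φ(x) dx = -243/5.
LHS − RHS = 27/2 ≠ 0, so the identity fails.
(For a valid weak derivative the identity must hold for EVERY test function, in particular this one. The failure shows v is NOT the weak derivative of u.)
Correct weak derivative would be u'(x) = 4*x - 2.


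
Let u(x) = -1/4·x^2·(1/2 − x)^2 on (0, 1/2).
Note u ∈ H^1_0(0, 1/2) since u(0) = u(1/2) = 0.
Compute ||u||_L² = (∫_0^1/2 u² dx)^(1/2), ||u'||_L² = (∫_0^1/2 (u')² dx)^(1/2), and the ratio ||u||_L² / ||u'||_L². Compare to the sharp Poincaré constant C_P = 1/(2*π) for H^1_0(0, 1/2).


||u||_L² / ||u'||_L² = sqrt(3)/12 < C_P = 1/(2*π).

u(x) = -1/4·x^2·(1/2 − x)^2, so u'(x) = x*(-8*x^2 + 6*x - 1)/8.
u(x) = -1/4·x^2·(1/2 − x)^2 vanishes at x = 0 and x = 1/2, so u ∈ H^1_0(0, 1/2). Differentiate via the product rule and integrate the resulting polynomials term by term.
  ∫_0^1/2 u² dx = ∫_0^1/2 (x^8/16 - x^7/8 + 3*x^6/32 - x^5/32 + x^4/256) dx. Term by term:
    ∫_0^1/2 x^8/16 dx = 1/73728;  ∫_0^1/2 -x^7/8 dx = -1/16384;  ∫_0^1/2 3*x^6/32 dx = 3/28672;
    ∫_0^1/2 -x^5/32 dx = -1/12288;  ∫_0^1/2 x^4/256 dx = 1/40960.
  Sum: 1/73728 − 1/16384 + 3/28672 − 1/12288 + 1/40960 = 1/5160960.
  ∫_0^1/2 (u')² dx = ∫_0^1/2 (x^6 - 3*x^5/2 + 13*x^4/16 - 3*x^3/16 + x^2/64) dx. Term by term:
    ∫_0^1/2 x^6 dx = 1/896;  ∫_0^1/2 -3*x^5/2 dx = -1/256;  ∫_0^1/2 13*x^4/16 dx = 13/2560;
    ∫_0^1/2 -3*x^3/16 dx = -3/1024;  ∫_0^1/2 x^2/64 dx = 1/1536.
  Sum: 1/896 − 1/256 + 13/2560 − 3/1024 + 1/1536 = 1/107520.
∫_0^1/2 u² dx = 1/5160960, so ||u||_L² = sqrt(35)/13440.
∫_0^1/2 (u')² dx = 1/107520, so ||u'||_L² = sqrt(105)/3360.
Ratio ||u||_L² / ||u'||_L² = sqrt(3)/12.
Sharp Poincaré constant on H^1_0(0, 1/2) is C_P = L/π = 1/(2*π), achieved by sin(2*π·x).
A polynomial bump cannot attain the sharp Poincaré constant (only the first sine eigenfunction does), so the ratio is strictly less than C_P, consistent with ||u||_L² ≤ C_P ||u'||_L².


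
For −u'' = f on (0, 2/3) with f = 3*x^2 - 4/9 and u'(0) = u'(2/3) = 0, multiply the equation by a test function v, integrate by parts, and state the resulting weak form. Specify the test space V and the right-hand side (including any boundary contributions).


V = H^1(0, 2/3) (no boundary constraint on v; u is determined up to an additive constant); weak form: ∫_0^2/3 u'v' dx = ∫_0^2/3 (3*x^2 - 4/9) v dx for all v ∈ V.

Multiply both sides by a test function v and integrate from 0 to 2/3:
  ∫_0^2/3 −u''(x) v(x) dx = ∫_0^2/3 f(x) v(x) dx.
Integrate the LHS by parts once:
  ∫_0^2/3 −u'' v dx = −[u'(x) v(x)]_0^2/3 + ∫_0^2/3 u'(x) v'(x) dx.
Thus ∫_0^2/3 u'(x) v'(x) dx = ∫_0^2/3 f(x) v(x) dx + [u'(x) v(x)]_0^2/3.
Choose V so that boundary terms are either known or forced to vanish.
u has homogeneous Neumann: u'(0) = u'(2/3) = 0. So [u' v]_0^2/3 = 0·v(2/3) − 0·v(0) = 0 for any v; take V = H^1(0, 2/3).
Weak formulation: find u (satisfying any essential BC) such that ∫_0^2/3 u'(x) v'(x) dx = ∫_0^2/3 f v dx for all v ∈ V (homogeneous Neumann, so boundary terms vanish).
Substituting f(x) = 3*x^2 - 4/9, the right-hand side is ∫_0^2/3 (3*x^2 - 4/9) v dx.
Compatibility check (pure Neumann): taking v ≡ 1 ∈ V gives 0 = ∫_0^2/3 f dx + (0) − (0), i.e. ∫_0^2/3 f dx must equal u'(0) − u'(2/3) = 0. Indeed ∫_0^2/3 (3*x^2 - 4/9) dx = 0, so the data are compatible. The solution is then unique only up to an additive constant (fix it e.g. by requiring ∫_0^2/3 u dx = 0).


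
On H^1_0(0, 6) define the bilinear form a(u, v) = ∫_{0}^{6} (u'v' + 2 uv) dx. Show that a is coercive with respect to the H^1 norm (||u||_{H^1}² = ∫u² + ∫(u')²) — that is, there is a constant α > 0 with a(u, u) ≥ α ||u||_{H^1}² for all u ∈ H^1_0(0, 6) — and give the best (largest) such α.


α = 1

Coercivity of a(·,·) on H^1_0(0, 6) means a(u, u) ≥ α ||u||_{H^1}² for every u ∈ H^1_0.
The interval has length L = 6, and Poincaré/coercivity depend only on L. Here a(u, u) = ∫(u')² + (2)·∫u².
Here c = 2 ≥ 1, so a(u,u) = ∫(u')² + c∫u² ≥ ∫(u')² + ∫u² = ||u||_{H^1}², i.e. α = 1 works. No larger α is possible: a(u,u) ≥ α||u||_{H^1}² means (1−α)∫(u')² ≥ (α−c)∫u², and for the modes u_n = sin(nπ(x−x₀)/L) (x₀ the left endpoint) one has ∫u_n²/∫(u_n')² = (L/(nπ))² → 0, so a(u_n,u_n)/||u_n||_{H^1}² → 1. Hence the optimal constant is α = 1.
Therefore α = 1.


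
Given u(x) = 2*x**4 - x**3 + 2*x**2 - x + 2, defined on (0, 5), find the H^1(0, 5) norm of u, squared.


||u||_{H^1}^2 = 175100125/126

The H^1 norm (squared) on an interval (0, L) is
  ||u||_{H^1}^2 = ∫_0^L u(x)^2 dx + ∫_0^L u'(x)^2 dx.
Compute u'(x) = 8*x**3 - 3*x**2 + 4*x - 1.
Then u(x)^2 = 4*x**8 - 4*x**7 + 9*x**6 - 8*x**5 + 14*x**4 - 8*x**3 + 9*x**2 - 4*x + 4 and u'(x)^2 = 64*x**6 - 48*x**5 + 73*x**4 - 40*x**3 + 22*x**2 - 8*x + 1.
Integrate each monomial from 0 to 5 using ∫_0^5 c·x^n dx = c·5^(n+1)/(n+1):
  ∫_0^5 u(x)^2 dx = ∫_0^5 (4*x^8 - 4*x^7 + 9*x^6 - 8*x^5 + 14*x^4 - 8*x^3 + 9*x^2 - 4*x + 4) dx. Term by term:
    ∫_0^5 4*x^8 dx = 7812500/9;  ∫_0^5 -4*x^7 dx = -390625/2;  ∫_0^5 9*x^6 dx = 703125/7;
    ∫_0^5 -8*x^5 dx = -62500/3;  ∫_0^5 14*x^4 dx = 8750;  ∫_0^5 -8*x^3 dx = -1250;
    ∫_0^5 9*x^2 dx = 375;  ∫_0^5 -4*x dx = -50;  ∫_0^5 4 dx = 20.
  Sum: 7812500/9 − 390625/2 + 703125/7 − 62500/3 + 8750 − 1250 + 375 − 50 + 20 = 95785345/126.
  ∫_0^5 u'(x)^2 dx = ∫_0^5 (64*x^6 - 48*x^5 + 73*x^4 - 40*x^3 + 22*x^2 - 8*x + 1) dx. Term by term:
    ∫_0^5 64*x^6 dx = 5000000/7;  ∫_0^5 -48*x^5 dx = -125000;  ∫_0^5 73*x^4 dx = 45625;
    ∫_0^5 -40*x^3 dx = -6250;  ∫_0^5 22*x^2 dx = 2750/3;  ∫_0^5 -8*x dx = -100;
    ∫_0^5 1 dx = 5.
  Sum: 5000000/7 − 125000 + 45625 − 6250 + 2750/3 − 100 + 5 = 13219130/21.
Adding: ||u||_{H^1}^2 = 95785345/126 + 13219130/21 = 175100125/126.


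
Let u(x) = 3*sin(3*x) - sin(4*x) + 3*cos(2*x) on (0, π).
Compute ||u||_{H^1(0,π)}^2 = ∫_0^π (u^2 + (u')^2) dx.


||u||_{H^1(0,π)}^2 = 108 + 76*π

u'(x) = -6*sin(2*x) + 9*cos(3*x) - 4*cos(4*x).
Expand u² and (u')² and integrate term by term on (0, π), using: for integers n ≥ 1, ∫_0^π sin²(nx) dx = ∫_0^π cos²(nx) dx = π/2; for n ≠ n', ∫_0^π sin(nx)sin(n'x) dx = ∫_0^π cos(nx)cos(n'x) dx = 0; and by product-to-sum, ∫_0^π sin(nx)cos(n'x) dx = ½∫_0^π [sin((n+n')x) + sin((n−n')x)] dx, which is 0 when n+n' is even and 2n/(n²−n'²) when n+n' is odd (it need not vanish on (0, π)).
  u² squared terms: (-1)²·∫sin(4x)² dx = 1·π/2 = π/2;  (3)²·∫cos(2x)² dx = 9·π/2 = 9*π/2;  (3)²·∫sin(3x)² dx = 9·π/2 = 9*π/2.
  u² cross terms: 2·(-1)·(3)·∫sin(4x)·cos(2x) dx = -6·(0) = 0;  2·(-1)·(3)·∫sin(4x)·sin(3x) dx = -6·(0) = 0;  2·(3)·(3)·∫cos(2x)·sin(3x) dx = 18·(6/5) = 108/5.
  So ∫_0^π u² dx = π/2 + 9*π/2 + 9*π/2 + 0 + 0 + 108/5 = 108/5 + 19*π/2.
  (u')² squared terms: (-6)²·∫sin(2x)² dx = 36·π/2 = 18*π;  (-4)²·∫cos(4x)² dx = 16·π/2 = 8*π;  (9)²·∫cos(3x)² dx = 81·π/2 = 81*π/2.
  (u')² cross terms: 2·(-6)·(-4)·∫sin(2x)·cos(4x) dx = 48·(0) = 0;  2·(-6)·(9)·∫sin(2x)·cos(3x) dx = -108·(-4/5) = 432/5;  2·(-4)·(9)·∫cos(4x)·cos(3x) dx = -72·(0) = 0.
  So ∫_0^π (u')² dx = 18*π + 8*π + 81*π/2 + 0 + 432/5 + 0 = 432/5 + 133*π/2.
||u||_{H^1}^2 = (108/5 + 19*π/2) + (432/5 + 133*π/2) = 108 + 76*π.


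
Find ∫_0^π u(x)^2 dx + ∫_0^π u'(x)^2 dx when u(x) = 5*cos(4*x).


||u||_{H^1(0,π)}^2 = 425*π/2

u'(x) = -20*sin(4*x).
Expand u² and (u')² and integrate term by term on (0, π), using: for integers n ≥ 1, ∫_0^π sin²(nx) dx = ∫_0^π cos²(nx) dx = π/2; for n ≠ n', ∫_0^π sin(nx)sin(n'x) dx = ∫_0^π cos(nx)cos(n'x) dx = 0; and by product-to-sum, ∫_0^π sin(nx)cos(n'x) dx = ½∫_0^π [sin((n+n')x) + sin((n−n')x)] dx, which is 0 when n+n' is even and 2n/(n²−n'²) when n+n' is odd (it need not vanish on (0, π)).
  u² squared terms: (5)²·∫cos(4x)² dx = 25·π/2 = 25*π/2.
  So ∫_0^π u² dx = 25*π/2.
  (u')² squared terms: (-20)²·∫sin(4x)² dx = 400·π/2 = 200*π.
  So ∫_0^π (u')² dx = 200*π.
||u||_{H^1}^2 = (25*π/2) + (200*π) = 425*π/2.


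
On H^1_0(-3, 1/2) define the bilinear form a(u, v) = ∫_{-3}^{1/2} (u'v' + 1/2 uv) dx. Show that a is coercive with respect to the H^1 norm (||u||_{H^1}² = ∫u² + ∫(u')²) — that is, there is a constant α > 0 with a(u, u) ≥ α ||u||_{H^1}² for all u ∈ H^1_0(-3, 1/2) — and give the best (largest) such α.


α = (49 + 8*π^2)/(2*(4*π^2 + 49))

Coercivity of a(·,·) on H^1_0(-3, 1/2) means a(u, u) ≥ α ||u||_{H^1}² for every u ∈ H^1_0.
The interval has length L = 7/2, and Poincaré/coercivity depend only on L. Here a(u, u) = ∫(u')² + (1/2)·∫u².
Here 0 < c = 1/2 < 1. The condition a(u,u) ≥ α||u||_{H^1}² reads (1−α)∫(u')² ≥ (α−c)∫u². Any admissible α is ≤ 1 (rapidly oscillating u have ∫u²/∫(u')² → 0), and α = 1 would force 0 ≥ (1−c)∫u², impossible since c < 1; so 1−α > 0. By the sharp Poincaré inequality on H^1_0 of an interval of length L, ∫(u')² ≥ (π/L)²∫u² with equality for the first sine mode sin(π(x−x₀)/L) (x₀ the left endpoint), so the inequality holds for all u iff (1−α)(π/L)² ≥ α − c, i.e. α ≤ ((π/L)² + c)/((π/L)² + 1) = (1 + c(L/π)²)/(1 + (L/π)²). With (π/L)² = 4*π^2/49 and c = 1/2, the largest admissible constant is α = ((π/L)² + c)/((π/L)² + 1).
Simplifying, α = (49 + 8*π^2)/(2*(4*π^2 + 49)).


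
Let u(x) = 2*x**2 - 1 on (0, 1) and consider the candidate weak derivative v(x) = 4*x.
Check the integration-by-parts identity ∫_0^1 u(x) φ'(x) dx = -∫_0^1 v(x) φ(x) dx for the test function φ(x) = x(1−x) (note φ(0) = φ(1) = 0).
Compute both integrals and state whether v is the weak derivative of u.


LHS = -1/3, RHS = -1/3. Yes, v = u' weakly.

u(x) = 2*x**2 - 1, classical derivative u'(x) = 4*x.
φ(x) = x(1−x), so φ'(x) = 1 - 2*x.
Note φ(0) = φ(1) = 0, so the boundary term u·φ vanishes.
LHS = ∫_0^1 u(x) φ'(x) dx = ∫_0^1 (-4*x^3 + 2*x^2 + 2*x - 1) dx. Term by term:
  ∫_0^1 -4*x^3 dx = -1;  ∫_0^1 2*x^2 dx = 2/3;  ∫_0^1 2*x dx = 1;
  ∫_0^1 -1 dx = -1.
Sum: -1 + 2/3 + 1 − 1 = -1/3.
So LHS = -1/3.
∫_0^1 v(x) φ(x) dx = ∫_0^1 (-4*x^3 + 4*x^2) dx. Term by term:
  ∫_0^1 -4*x^3 dx = -1;  ∫_0^1 4*x^2 dx = 4/3.
Sum: -1 + 4/3 = 1/3.
So RHS = -∫_0^1 v(x) φ(x) dx = -1/3.
LHS = RHS, so the identity holds for this test φ.
Moreover u is smooth here and v(x) = u'(x) = 4*x pointwise, so the identity holds for every test function. Hence v is the weak derivative of u.


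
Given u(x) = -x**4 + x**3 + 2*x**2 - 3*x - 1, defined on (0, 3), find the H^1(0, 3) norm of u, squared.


||u||_{H^1}^2 = 343563/140

The H^1 norm (squared) on an interval (0, L) is
  ||u||_{H^1}^2 = ∫_0^L u(x)^2 dx + ∫_0^L u'(x)^2 dx.
Compute u'(x) = -4*x**3 + 3*x**2 + 4*x - 3.
Then u(x)^2 = x**8 - 2*x**7 - 3*x**6 + 10*x**5 - 14*x**3 + 5*x**2 + 6*x + 1 and u'(x)^2 = 16*x**6 - 24*x**5 - 23*x**4 + 48*x**3 - 2*x**2 - 24*x + 9.
Integrate each monomial from 0 to 3 using ∫_0^3 c·x^n dx = c·3^(n+1)/(n+1):
  ∫_0^3 u(x)^2 dx = ∫_0^3 (x^8 - 2*x^7 - 3*x^6 + 10*x^5 - 14*x^3 + 5*x^2 + 6*x + 1) dx. Term by term:
    ∫_0^3 x^8 dx = 2187;  ∫_0^3 -2*x^7 dx = -6561/4;  ∫_0^3 -3*x^6 dx = -6561/7;
    ∫_0^3 10*x^5 dx = 1215;  ∫_0^3 -14*x^3 dx = -567/2;  ∫_0^3 5*x^2 dx = 45;
    ∫_0^3 6*x dx = 27;  ∫_0^3 1 dx = 3.
  Sum: 2187 − 6561/4 − 6561/7 + 1215 − 567/2 + 45 + 27 + 3 = 17247/28.
  ∫_0^3 u'(x)^2 dx = ∫_0^3 (16*x^6 - 24*x^5 - 23*x^4 + 48*x^3 - 2*x^2 - 24*x + 9) dx. Term by term:
    ∫_0^3 16*x^6 dx = 34992/7;  ∫_0^3 -24*x^5 dx = -2916;  ∫_0^3 -23*x^4 dx = -5589/5;
    ∫_0^3 48*x^3 dx = 972;  ∫_0^3 -2*x^2 dx = -18;  ∫_0^3 -24*x dx = -108;
    ∫_0^3 9 dx = 27.
  Sum: 34992/7 − 2916 − 5589/5 + 972 − 18 − 108 + 27 = 64332/35.
Adding: ||u||_{H^1}^2 = 17247/28 + 64332/35 = 343563/140.


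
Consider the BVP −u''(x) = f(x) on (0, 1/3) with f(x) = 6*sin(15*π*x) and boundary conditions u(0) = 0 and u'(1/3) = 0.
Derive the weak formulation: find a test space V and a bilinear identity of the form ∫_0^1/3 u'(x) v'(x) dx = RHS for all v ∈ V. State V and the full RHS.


V = {v ∈ H^1(0, 1/3) : v(0) = 0} (test functions vanish at x = 0 where u is specified); weak form: ∫_0^1/3 u'v' dx = ∫_0^1/3 (6*sin(15*π*x)) v dx for all v ∈ V.

Multiply both sides by a test function v and integrate from 0 to 1/3:
  ∫_0^1/3 −u''(x) v(x) dx = ∫_0^1/3 f(x) v(x) dx.
Integrate the LHS by parts once:
  ∫_0^1/3 −u'' v dx = −[u'(x) v(x)]_0^1/3 + ∫_0^1/3 u'(x) v'(x) dx.
Thus ∫_0^1/3 u'(x) v'(x) dx = ∫_0^1/3 f(x) v(x) dx + [u'(x) v(x)]_0^1/3.
Choose V so that boundary terms are either known or forced to vanish.
Mixed BC: u(0) = 0 (Dirichlet) and u'(1/3) = 0 (Neumann). Define V = {v ∈ H^1(0, 1/3) : v(0) = 0}. Then [u' v]_0^1/3 = u'(1/3)·v(1/3) − u'(0)·0 = 0.
Weak formulation: find u (satisfying any essential BC) such that ∫_0^1/3 u'(x) v'(x) dx = ∫_0^1/3 f v dx for all v ∈ V (Dirichlet at 0 absorbed into V; the Neumann datum at x = 1/3 is zero, so no boundary term remains).
Substituting f(x) = 6*sin(15*π*x), the right-hand side is ∫_0^1/3 (6*sin(15*π*x)) v dx.


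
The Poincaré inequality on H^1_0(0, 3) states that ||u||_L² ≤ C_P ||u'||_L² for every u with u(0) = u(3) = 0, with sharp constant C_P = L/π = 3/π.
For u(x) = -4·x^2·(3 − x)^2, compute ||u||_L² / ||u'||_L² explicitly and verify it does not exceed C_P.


||u||_L² / ||u'||_L² = sqrt(3)/2 < C_P = 3/π.

u(x) = -4·x^2·(3 − x)^2, so u'(x) = 8*x*(x*(3 - x) - (x - 3)^2).
u(x) = -4·x^2·(3 − x)^2 vanishes at x = 0 and x = 3, so u ∈ H^1_0(0, 3). Differentiate via the product rule and integrate the resulting polynomials term by term.
  ∫_0^3 u² dx = ∫_0^3 (16*x^8 - 192*x^7 + 864*x^6 - 1728*x^5 + 1296*x^4) dx. Term by term:
    ∫_0^3 16*x^8 dx = 34992;  ∫_0^3 -192*x^7 dx = -157464;  ∫_0^3 864*x^6 dx = 1889568/7;
    ∫_0^3 -1728*x^5 dx = -209952;  ∫_0^3 1296*x^4 dx = 314928/5.
  Sum: 34992 − 157464 + 1889568/7 − 209952 + 314928/5 = 17496/35.
  ∫_0^3 (u')² dx = ∫_0^3 (256*x^6 - 2304*x^5 + 7488*x^4 - 10368*x^3 + 5184*x^2) dx. Term by term:
    ∫_0^3 256*x^6 dx = 559872/7;  ∫_0^3 -2304*x^5 dx = -279936;  ∫_0^3 7488*x^4 dx = 1819584/5;
    ∫_0^3 -10368*x^3 dx = -209952;  ∫_0^3 5184*x^2 dx = 46656.
  Sum: 559872/7 − 279936 + 1819584/5 − 209952 + 46656 = 23328/35.
∫_0^3 u² dx = 17496/35, so ||u||_L² = 54*sqrt(210)/35.
∫_0^3 (u')² dx = 23328/35, so ||u'||_L² = 108*sqrt(70)/35.
Ratio ||u||_L² / ||u'||_L² = sqrt(3)/2.
Sharp Poincaré constant on H^1_0(0, 3) is C_P = L/π = 3/π, achieved by sin(π/3·x).
A polynomial bump cannot attain the sharp Poincaré constant (only the first sine eigenfunction does), so the ratio is strictly less than C_P, consistent with ||u||_L² ≤ C_P ||u'||_L².


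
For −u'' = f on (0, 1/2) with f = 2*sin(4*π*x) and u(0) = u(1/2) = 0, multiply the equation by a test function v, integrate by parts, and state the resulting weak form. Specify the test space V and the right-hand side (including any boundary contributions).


V = H^1_0(0, 1/2) (so v(0) = v(1/2) = 0); weak form: ∫_0^1/2 u'v' dx = ∫_0^1/2 (2*sin(4*π*x)) v dx for all v ∈ V.

Multiply both sides by a test function v and integrate from 0 to 1/2:
  ∫_0^1/2 −u''(x) v(x) dx = ∫_0^1/2 f(x) v(x) dx.
Integrate the LHS by parts once:
  ∫_0^1/2 −u'' v dx = −[u'(x) v(x)]_0^1/2 + ∫_0^1/2 u'(x) v'(x) dx.
Thus ∫_0^1/2 u'(x) v'(x) dx = ∫_0^1/2 f(x) v(x) dx + [u'(x) v(x)]_0^1/2.
Choose V so that boundary terms are either known or forced to vanish.
u is Dirichlet: u(0) = u(1/2) = 0. Let V = H^1_0(0, 1/2); then v(0) = v(1/2) = 0, and [u' v]_0^1/2 = 0.
Weak formulation: find u (satisfying any essential BC) such that ∫_0^1/2 u'(x) v'(x) dx = ∫_0^1/2 f v dx for all v ∈ V.
Substituting f(x) = 2*sin(4*π*x), the right-hand side is ∫_0^1/2 (2*sin(4*π*x)) v dx.


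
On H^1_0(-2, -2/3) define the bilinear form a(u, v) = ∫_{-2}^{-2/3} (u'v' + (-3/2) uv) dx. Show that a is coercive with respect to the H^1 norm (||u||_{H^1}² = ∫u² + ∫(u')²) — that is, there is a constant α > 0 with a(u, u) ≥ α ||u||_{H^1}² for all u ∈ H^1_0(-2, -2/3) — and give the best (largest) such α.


α = 3*(-8 + 3*π^2)/(16 + 9*π^2)

Coercivity of a(·,·) on H^1_0(-2, -2/3) means a(u, u) ≥ α ||u||_{H^1}² for every u ∈ H^1_0.
The interval has length L = 4/3, and Poincaré/coercivity depend only on L. Here a(u, u) = ∫(u')² + (-3/2)·∫u².
Here c = -3/2 < 0 with |c| < (π/L)² = 9*π^2/16, so coercivity still holds. The condition a(u,u) ≥ α||u||_{H^1}² reads (1−α)∫(u')² ≥ (α−c)∫u². Any admissible α is ≤ 1 (rapidly oscillating u have ∫u²/∫(u')² → 0), and α = 1 would force 0 ≥ (1−c)∫u², impossible since c < 1; so 1−α > 0. By the sharp Poincaré inequality on H^1_0 of an interval of length L, ∫(u')² ≥ (π/L)²∫u² with equality for the first sine mode sin(π(x−x₀)/L) (x₀ the left endpoint), so the inequality holds for all u iff (1−α)(π/L)² ≥ α − c, i.e. α ≤ ((π/L)² + c)/((π/L)² + 1) = (1 + c(L/π)²)/(1 + (L/π)²). (Direct route, valid since c ≤ 0: Poincaré gives c∫u² ≥ c(L/π)²∫(u')², so a(u,u) ≥ (1 + c(L/π)²)∫(u')², while ||u||_{H^1}² ≤ (1 + (L/π)²)∫(u')²; dividing yields the same α.) With (π/L)² = 9*π^2/16 and c = -3/2, the largest admissible constant is α = ((π/L)² + c)/((π/L)² + 1).
Simplifying, α = 3*(-8 + 3*π^2)/(16 + 9*π^2).


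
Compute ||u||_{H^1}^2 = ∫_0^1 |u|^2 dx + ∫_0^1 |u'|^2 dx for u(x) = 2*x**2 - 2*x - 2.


||u||_{H^1}^2 = 34/5

The H^1 norm (squared) on an interval (0, L) is
  ||u||_{H^1}^2 = ∫_0^L u(x)^2 dx + ∫_0^L u'(x)^2 dx.
Compute u'(x) = 4*x - 2.
Then u(x)^2 = 4*x**4 - 8*x**3 - 4*x**2 + 8*x + 4 and u'(x)^2 = 16*x**2 - 16*x + 4.
Integrate each monomial from 0 to 1 using ∫_0^1 c·x^n dx = c·1^(n+1)/(n+1):
  ∫_0^1 u(x)^2 dx = ∫_0^1 (4*x^4 - 8*x^3 - 4*x^2 + 8*x + 4) dx. Term by term:
    ∫_0^1 4*x^4 dx = 4/5;  ∫_0^1 -8*x^3 dx = -2;  ∫_0^1 -4*x^2 dx = -4/3;
    ∫_0^1 8*x dx = 4;  ∫_0^1 4 dx = 4.
  Sum: 4/5 − 2 − 4/3 + 4 + 4 = 82/15.
  ∫_0^1 u'(x)^2 dx = ∫_0^1 (16*x^2 - 16*x + 4) dx. Term by term:
    ∫_0^1 16*x^2 dx = 16/3;  ∫_0^1 -16*x dx = -8;  ∫_0^1 4 dx = 4.
  Sum: 16/3 − 8 + 4 = 4/3.
Adding: ||u||_{H^1}^2 = 82/15 + 4/3 = 34/5.


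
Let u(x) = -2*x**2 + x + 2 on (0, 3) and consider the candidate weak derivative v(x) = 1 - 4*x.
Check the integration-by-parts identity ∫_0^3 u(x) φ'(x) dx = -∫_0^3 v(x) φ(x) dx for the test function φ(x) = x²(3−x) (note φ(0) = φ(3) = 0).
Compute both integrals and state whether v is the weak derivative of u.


LHS = 837/20, RHS = 837/20. Yes, v = u' weakly.

u(x) = -2*x**2 + x + 2, classical derivative u'(x) = 1 - 4*x.
φ(x) = x²(3−x), so φ'(x) = 3*x*(2 - x).
Note φ(0) = φ(3) = 0, so the boundary term u·φ vanishes.
LHS = ∫_0^3 u(x) φ'(x) dx = ∫_0^3 (6*x^4 - 15*x^3 + 12*x) dx. Term by term:
  ∫_0^3 6*x^4 dx = 1458/5;  ∫_0^3 -15*x^3 dx = -1215/4;  ∫_0^3 12*x dx = 54.
Sum: 1458/5 − 1215/4 + 54 = 837/20.
So LHS = 837/20.
∫_0^3 v(x) φ(x) dx = ∫_0^3 (4*x^4 - 13*x^3 + 3*x^2) dx. Term by term:
  ∫_0^3 4*x^4 dx = 972/5;  ∫_0^3 -13*x^3 dx = -1053/4;  ∫_0^3 3*x^2 dx = 27.
Sum: 972/5 − 1053/4 + 27 = -837/20.
So RHS = -∫_0^3 v(x) φ(x) dx = 837/20.
LHS = RHS, so the identity holds for this test φ.
Moreover u is smooth here and v(x) = u'(x) = 1 - 4*x pointwise, so the identity holds for every test function. Hence v is the weak derivative of u.


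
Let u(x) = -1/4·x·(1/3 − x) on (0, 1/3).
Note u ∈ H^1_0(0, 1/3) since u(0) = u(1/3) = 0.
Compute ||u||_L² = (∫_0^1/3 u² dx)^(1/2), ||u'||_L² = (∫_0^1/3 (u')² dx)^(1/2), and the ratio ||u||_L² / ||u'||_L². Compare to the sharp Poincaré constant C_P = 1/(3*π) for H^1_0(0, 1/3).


||u||_L² / ||u'||_L² = sqrt(10)/30 < C_P = 1/(3*π).

u(x) = -1/4·x·(1/3 − x), so u'(x) = x/2 - 1/12.
u(x) = -1/4·x·(1/3 − x) vanishes at x = 0 and x = 1/3, so u ∈ H^1_0(0, 1/3). Differentiate via the product rule and integrate the resulting polynomials term by term.
  ∫_0^1/3 u² dx = ∫_0^1/3 (x^4/16 - x^3/24 + x^2/144) dx. Term by term:
    ∫_0^1/3 x^4/16 dx = 1/19440;  ∫_0^1/3 -x^3/24 dx = -1/7776;  ∫_0^1/3 x^2/144 dx = 1/11664.
  Sum: 1/19440 − 1/7776 + 1/11664 = 1/116640.
  ∫_0^1/3 (u')² dx = ∫_0^1/3 (x^2/4 - x/12 + 1/144) dx. Term by term:
    ∫_0^1/3 x^2/4 dx = 1/324;  ∫_0^1/3 -x/12 dx = -1/216;  ∫_0^1/3 1/144 dx = 1/432.
  Sum: 1/324 − 1/216 + 1/432 = 1/1296.
∫_0^1/3 u² dx = 1/116640, so ||u||_L² = sqrt(10)/1080.
∫_0^1/3 (u')² dx = 1/1296, so ||u'||_L² = 1/36.
Ratio ||u||_L² / ||u'||_L² = sqrt(10)/30.
Sharp Poincaré constant on H^1_0(0, 1/3) is C_P = L/π = 1/(3*π), achieved by sin(3*π·x).
A polynomial bump cannot attain the sharp Poincaré constant (only the first sine eigenfunction does), so the ratio is strictly less than C_P, consistent with ||u||_L² ≤ C_P ||u'||_L².


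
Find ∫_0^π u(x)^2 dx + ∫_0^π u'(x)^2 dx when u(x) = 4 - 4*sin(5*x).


||u||_{H^1(0,π)}^2 = -64/5 + 224*π

u'(x) = -20*cos(5*x).
Expand u² and (u')² and integrate term by term on (0, π), using: for integers n ≥ 1, ∫_0^π sin²(nx) dx = ∫_0^π cos²(nx) dx = π/2; for n ≠ n', ∫_0^π sin(nx)sin(n'x) dx = ∫_0^π cos(nx)cos(n'x) dx = 0; and by product-to-sum, ∫_0^π sin(nx)cos(n'x) dx = ½∫_0^π [sin((n+n')x) + sin((n−n')x)] dx, which is 0 when n+n' is even and 2n/(n²−n'²) when n+n' is odd (it need not vanish on (0, π)). For the constant mode: ∫_0^π 1 dx = π, ∫_0^π cos(nx) dx = 0, ∫_0^π sin(nx) dx = (1−(−1)^n)/n.
  u² squared terms: (4)²·∫1 dx = 16·π = 16*π;  (-4)²·∫sin(5x)² dx = 16·π/2 = 8*π.
  u² cross terms: 2·(4)·(-4)·∫1·sin(5x) dx = -32·(2/5) = -64/5.
  So ∫_0^π u² dx = 16*π + 8*π − 64/5 = -64/5 + 24*π.
  (u')² squared terms: (-20)²·∫cos(5x)² dx = 400·π/2 = 200*π.
  So ∫_0^π (u')² dx = 200*π.
||u||_{H^1}^2 = (-64/5 + 24*π) + (200*π) = -64/5 + 224*π.


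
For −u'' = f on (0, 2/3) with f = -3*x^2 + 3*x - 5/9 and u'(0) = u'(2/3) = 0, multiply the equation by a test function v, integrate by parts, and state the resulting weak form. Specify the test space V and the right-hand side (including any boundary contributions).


V = H^1(0, 2/3) (no boundary constraint on v; u is determined up to an additive constant); weak form: ∫_0^2/3 u'v' dx = ∫_0^2/3 (-3*x^2 + 3*x - 5/9) v dx for all v ∈ V.

Multiply both sides by a test function v and integrate from 0 to 2/3:
  ∫_0^2/3 −u''(x) v(x) dx = ∫_0^2/3 f(x) v(x) dx.
Integrate the LHS by parts once:
  ∫_0^2/3 −u'' v dx = −[u'(x) v(x)]_0^2/3 + ∫_0^2/3 u'(x) v'(x) dx.
Thus ∫_0^2/3 u'(x) v'(x) dx = ∫_0^2/3 f(x) v(x) dx + [u'(x) v(x)]_0^2/3.
Choose V so that boundary terms are either known or forced to vanish.
u has homogeneous Neumann: u'(0) = u'(2/3) = 0. So [u' v]_0^2/3 = 0·v(2/3) − 0·v(0) = 0 for any v; take V = H^1(0, 2/3).
Weak formulation: find u (satisfying any essential BC) such that ∫_0^2/3 u'(x) v'(x) dx = ∫_0^2/3 f v dx for all v ∈ V (homogeneous Neumann, so boundary terms vanish).
Substituting f(x) = -3*x^2 + 3*x - 5/9, the right-hand side is ∫_0^2/3 (-3*x^2 + 3*x - 5/9) v dx.
Compatibility check (pure Neumann): taking v ≡ 1 ∈ V gives 0 = ∫_0^2/3 f dx + (0) − (0), i.e. ∫_0^2/3 f dx must equal u'(0) − u'(2/3) = 0. Indeed ∫_0^2/3 (-3*x^2 + 3*x - 5/9) dx = 0, so the data are compatible. The solution is then unique only up to an additive constant (fix it e.g. by requiring ∫_0^2/3 u dx = 0).


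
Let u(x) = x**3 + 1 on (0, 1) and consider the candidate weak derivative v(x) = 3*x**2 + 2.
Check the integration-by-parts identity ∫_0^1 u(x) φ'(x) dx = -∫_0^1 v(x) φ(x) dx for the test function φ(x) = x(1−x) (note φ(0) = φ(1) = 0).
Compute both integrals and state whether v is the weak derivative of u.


LHS = -3/20, RHS = -29/60. No, v is not the weak derivative of u.

u(x) = x**3 + 1, classical derivative u'(x) = 3*x**2.
φ(x) = x(1−x), so φ'(x) = 1 - 2*x.
Note φ(0) = φ(1) = 0, so the boundary term u·φ vanishes.
LHS = ∫_0^1 u(x) φ'(x) dx = ∫_0^1 (-2*x^4 + x^3 - 2*x + 1) dx. Term by term:
  ∫_0^1 -2*x^4 dx = -2/5;  ∫_0^1 x^3 dx = 1/4;  ∫_0^1 -2*x dx = -1;
  ∫_0^1 1 dx = 1.
Sum: -2/5 + 1/4 − 1 + 1 = -3/20.
So LHS = -3/20.
∫_0^1 v(x) φ(x) dx = ∫_0^1 (-3*x^4 + 3*x^3 - 2*x^2 + 2*x) dx. Term by term:
  ∫_0^1 -3*x^4 dx = -3/5;  ∫_0^1 3*x^3 dx = 3/4;  ∫_0^1 -2*x^2 dx = -2/3;
  ∫_0^1 2*x dx = 1.
Sum: -3/5 + 3/4 − 2/3 + 1 = 29/60.
So RHS = -∫_0^1 v(x) φ(x) dx = -29/60.
LHS − RHS = 1/3 ≠ 0, so the identity fails.
(For a valid weak derivative the identity must hold for EVERY test function, in particular this one. The failure shows v is NOT the weak derivative of u.)
Correct weak derivative would be u'(x) = 3*x**2.


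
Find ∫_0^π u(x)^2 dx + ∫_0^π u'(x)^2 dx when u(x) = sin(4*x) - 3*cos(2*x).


||u||_{H^1(0,π)}^2 = 31*π

u'(x) = 6*sin(2*x) + 4*cos(4*x).
Expand u² and (u')² and integrate term by term on (0, π), using: for integers n ≥ 1, ∫_0^π sin²(nx) dx = ∫_0^π cos²(nx) dx = π/2; for n ≠ n', ∫_0^π sin(nx)sin(n'x) dx = ∫_0^π cos(nx)cos(n'x) dx = 0; and by product-to-sum, ∫_0^π sin(nx)cos(n'x) dx = ½∫_0^π [sin((n+n')x) + sin((n−n')x)] dx, which is 0 when n+n' is even and 2n/(n²−n'²) when n+n' is odd (it need not vanish on (0, π)).
  u² squared terms: (-3)²·∫cos(2x)² dx = 9·π/2 = 9*π/2;  (1)²·∫sin(4x)² dx = 1·π/2 = π/2.
  u² cross terms: 2·(-3)·(1)·∫cos(2x)·sin(4x) dx = -6·(0) = 0.
  So ∫_0^π u² dx = 9*π/2 + π/2 + 0 = 5*π.
  (u')² squared terms: (4)²·∫cos(4x)² dx = 16·π/2 = 8*π;  (6)²·∫sin(2x)² dx = 36·π/2 = 18*π.
  (u')² cross terms: 2·(4)·(6)·∫cos(4x)·sin(2x) dx = 48·(0) = 0.
  So ∫_0^π (u')² dx = 8*π + 18*π + 0 = 26*π.
||u||_{H^1}^2 = (5*π) + (26*π) = 31*π.


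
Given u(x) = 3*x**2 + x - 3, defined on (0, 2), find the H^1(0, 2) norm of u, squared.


||u||_{H^1}^2 = 2464/15

The H^1 norm (squared) on an interval (0, L) is
  ||u||_{H^1}^2 = ∫_0^L u(x)^2 dx + ∫_0^L u'(x)^2 dx.
Compute u'(x) = 6*x + 1.
Then u(x)^2 = 9*x**4 + 6*x**3 - 17*x**2 - 6*x + 9 and u'(x)^2 = 36*x**2 + 12*x + 1.
Integrate each monomial from 0 to 2 using ∫_0^2 c·x^n dx = c·2^(n+1)/(n+1):
  ∫_0^2 u(x)^2 dx = ∫_0^2 (9*x^4 + 6*x^3 - 17*x^2 - 6*x + 9) dx. Term by term:
    ∫_0^2 9*x^4 dx = 288/5;  ∫_0^2 6*x^3 dx = 24;  ∫_0^2 -17*x^2 dx = -136/3;
    ∫_0^2 -6*x dx = -12;  ∫_0^2 9 dx = 18.
  Sum: 288/5 + 24 − 136/3 − 12 + 18 = 634/15.
  ∫_0^2 u'(x)^2 dx = ∫_0^2 (36*x^2 + 12*x + 1) dx. Term by term:
    ∫_0^2 36*x^2 dx = 96;  ∫_0^2 12*x dx = 24;  ∫_0^2 1 dx = 2.
  Sum: 96 + 24 + 2 = 122.
Adding: ||u||_{H^1}^2 = 634/15 + 122 = 2464/15.


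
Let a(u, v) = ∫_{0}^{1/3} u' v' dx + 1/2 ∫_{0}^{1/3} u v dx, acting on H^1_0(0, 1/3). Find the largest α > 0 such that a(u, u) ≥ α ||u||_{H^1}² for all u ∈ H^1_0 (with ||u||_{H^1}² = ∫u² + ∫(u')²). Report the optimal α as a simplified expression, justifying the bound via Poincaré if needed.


α = (1 + 18*π^2)/(2*(1 + 9*π^2))

Coercivity of a(·,·) on H^1_0(0, 1/3) means a(u, u) ≥ α ||u||_{H^1}² for every u ∈ H^1_0.
The interval has length L = 1/3, and Poincaré/coercivity depend only on L. Here a(u, u) = ∫(u')² + (1/2)·∫u².
Here 0 < c = 1/2 < 1. The condition a(u,u) ≥ α||u||_{H^1}² reads (1−α)∫(u')² ≥ (α−c)∫u². Any admissible α is ≤ 1 (rapidly oscillating u have ∫u²/∫(u')² → 0), and α = 1 would force 0 ≥ (1−c)∫u², impossible since c < 1; so 1−α > 0. By the sharp Poincaré inequality on H^1_0 of an interval of length L, ∫(u')² ≥ (π/L)²∫u² with equality for the first sine mode sin(π(x−x₀)/L) (x₀ the left endpoint), so the inequality holds for all u iff (1−α)(π/L)² ≥ α − c, i.e. α ≤ ((π/L)² + c)/((π/L)² + 1) = (1 + c(L/π)²)/(1 + (L/π)²). With (π/L)² = 9*π^2 and c = 1/2, the largest admissible constant is α = ((π/L)² + c)/((π/L)² + 1).
Simplifying, α = (1 + 18*π^2)/(2*(1 + 9*π^2)).


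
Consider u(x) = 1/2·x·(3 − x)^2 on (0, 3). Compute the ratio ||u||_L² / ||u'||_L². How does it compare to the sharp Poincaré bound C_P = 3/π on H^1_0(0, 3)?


||u||_L² / ||u'||_L² = 3*sqrt(14)/14 < C_P = 3/π.

u(x) = 1/2·x·(3 − x)^2, so u'(x) = 3*(x - 3)*(x - 1)/2.
u(x) = 1/2·x·(3 − x)^2 vanishes at x = 0 and x = 3, so u ∈ H^1_0(0, 3). Differentiate via the product rule and integrate the resulting polynomials term by term.
  ∫_0^3 u² dx = ∫_0^3 (x^6/4 - 3*x^5 + 27*x^4/2 - 27*x^3 + 81*x^2/4) dx. Term by term:
    ∫_0^3 x^6/4 dx = 2187/28;  ∫_0^3 -3*x^5 dx = -729/2;  ∫_0^3 27*x^4/2 dx = 6561/10;
    ∫_0^3 -27*x^3 dx = -2187/4;  ∫_0^3 81*x^2/4 dx = 729/4.
  Sum: 2187/28 − 729/2 + 6561/10 − 2187/4 + 729/4 = 729/140.
  ∫_0^3 (u')² dx = ∫_0^3 (9*x^4/4 - 18*x^3 + 99*x^2/2 - 54*x + 81/4) dx. Term by term:
    ∫_0^3 9*x^4/4 dx = 2187/20;  ∫_0^3 -18*x^3 dx = -729/2;  ∫_0^3 99*x^2/2 dx = 891/2;
    ∫_0^3 -54*x dx = -243;  ∫_0^3 81/4 dx = 243/4.
  Sum: 2187/20 − 729/2 + 891/2 − 243 + 243/4 = 81/10.
∫_0^3 u² dx = 729/140, so ||u||_L² = 27*sqrt(35)/70.
∫_0^3 (u')² dx = 81/10, so ||u'||_L² = 9*sqrt(10)/10.
Ratio ||u||_L² / ||u'||_L² = 3*sqrt(14)/14.
Sharp Poincaré constant on H^1_0(0, 3) is C_P = L/π = 3/π, achieved by sin(π/3·x).
A polynomial bump cannot attain the sharp Poincaré constant (only the first sine eigenfunction does), so the ratio is strictly less than C_P, consistent with ||u||_L² ≤ C_P ||u'||_L².


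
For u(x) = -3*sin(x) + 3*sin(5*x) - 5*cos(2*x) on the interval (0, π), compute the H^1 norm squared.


||u||_{H^1(0,π)}^2 = -1200/7 + 377*π/2

u'(x) = 10*sin(2*x) - 3*cos(x) + 15*cos(5*x).
Expand u² and (u')² and integrate term by term on (0, π), using: for integers n ≥ 1, ∫_0^π sin²(nx) dx = ∫_0^π cos²(nx) dx = π/2; for n ≠ n', ∫_0^π sin(nx)sin(n'x) dx = ∫_0^π cos(nx)cos(n'x) dx = 0; and by product-to-sum, ∫_0^π sin(nx)cos(n'x) dx = ½∫_0^π [sin((n+n')x) + sin((n−n')x)] dx, which is 0 when n+n' is even and 2n/(n²−n'²) when n+n' is odd (it need not vanish on (0, π)).
  u² squared terms: (-5)²·∫cos(2x)² dx = 25·π/2 = 25*π/2;  (-3)²·∫sin(x)² dx = 9·π/2 = 9*π/2;  (3)²·∫sin(5x)² dx = 9·π/2 = 9*π/2.
  u² cross terms: 2·(-5)·(-3)·∫cos(2x)·sin(x) dx = 30·(-2/3) = -20;  2·(-5)·(3)·∫cos(2x)·sin(5x) dx = -30·(10/21) = -100/7;  2·(-3)·(3)·∫sin(x)·sin(5x) dx = -18·(0) = 0.
  So ∫_0^π u² dx = 25*π/2 + 9*π/2 + 9*π/2 − 20 − 100/7 + 0 = -240/7 + 43*π/2.
  (u')² squared terms: (-3)²·∫cos(x)² dx = 9·π/2 = 9*π/2;  (10)²·∫sin(2x)² dx = 100·π/2 = 50*π;  (15)²·∫cos(5x)² dx = 225·π/2 = 225*π/2.
  (u')² cross terms: 2·(-3)·(10)·∫cos(x)·sin(2x) dx = -60·(4/3) = -80;  2·(-3)·(15)·∫cos(x)·cos(5x) dx = -90·(0) = 0;  2·(10)·(15)·∫sin(2x)·cos(5x) dx = 300·(-4/21) = -400/7.
  So ∫_0^π (u')² dx = 9*π/2 + 50*π + 225*π/2 − 80 + 0 − 400/7 = -960/7 + 167*π.
||u||_{H^1}^2 = (-240/7 + 43*π/2) + (-960/7 + 167*π) = -1200/7 + 377*π/2.


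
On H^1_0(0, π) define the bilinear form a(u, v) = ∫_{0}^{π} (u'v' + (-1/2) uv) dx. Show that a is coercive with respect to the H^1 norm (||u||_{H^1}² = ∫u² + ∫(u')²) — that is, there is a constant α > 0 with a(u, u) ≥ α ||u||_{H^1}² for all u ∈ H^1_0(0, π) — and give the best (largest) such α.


α = 1/4

Coercivity of a(·,·) on H^1_0(0, π) means a(u, u) ≥ α ||u||_{H^1}² for every u ∈ H^1_0.
The interval has length L = π, and Poincaré/coercivity depend only on L. Here a(u, u) = ∫(u')² + (-1/2)·∫u².
Here c = -1/2 < 0 with |c| < (π/L)² = 1, so coercivity still holds. The condition a(u,u) ≥ α||u||_{H^1}² reads (1−α)∫(u')² ≥ (α−c)∫u². Any admissible α is ≤ 1 (rapidly oscillating u have ∫u²/∫(u')² → 0), and α = 1 would force 0 ≥ (1−c)∫u², impossible since c < 1; so 1−α > 0. By the sharp Poincaré inequality on H^1_0 of an interval of length L, ∫(u')² ≥ (π/L)²∫u² with equality for the first sine mode sin(π(x−x₀)/L) (x₀ the left endpoint), so the inequality holds for all u iff (1−α)(π/L)² ≥ α − c, i.e. α ≤ ((π/L)² + c)/((π/L)² + 1) = (1 + c(L/π)²)/(1 + (L/π)²). (Direct route, valid since c ≤ 0: Poincaré gives c∫u² ≥ c(L/π)²∫(u')², so a(u,u) ≥ (1 + c(L/π)²)∫(u')², while ||u||_{H^1}² ≤ (1 + (L/π)²)∫(u')²; dividing yields the same α.) With (π/L)² = 1 and c = -1/2, the largest admissible constant is α = ((π/L)² + c)/((π/L)² + 1).
Simplifying, α = 1/4.


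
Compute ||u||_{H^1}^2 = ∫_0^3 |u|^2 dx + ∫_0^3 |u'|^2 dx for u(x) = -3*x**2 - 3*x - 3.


||u||_{H^1}^2 = 16659/10

The H^1 norm (squared) on an interval (0, L) is
  ||u||_{H^1}^2 = ∫_0^L u(x)^2 dx + ∫_0^L u'(x)^2 dx.
Compute u'(x) = -6*x - 3.
Then u(x)^2 = 9*x**4 + 18*x**3 + 27*x**2 + 18*x + 9 and u'(x)^2 = 36*x**2 + 36*x + 9.
Integrate each monomial from 0 to 3 using ∫_0^3 c·x^n dx = c·3^(n+1)/(n+1):
  ∫_0^3 u(x)^2 dx = ∫_0^3 (9*x^4 + 18*x^3 + 27*x^2 + 18*x + 9) dx. Term by term:
    ∫_0^3 9*x^4 dx = 2187/5;  ∫_0^3 18*x^3 dx = 729/2;  ∫_0^3 27*x^2 dx = 243;
    ∫_0^3 18*x dx = 81;  ∫_0^3 9 dx = 27.
  Sum: 2187/5 + 729/2 + 243 + 81 + 27 = 11529/10.
  ∫_0^3 u'(x)^2 dx = ∫_0^3 (36*x^2 + 36*x + 9) dx. Term by term:
    ∫_0^3 36*x^2 dx = 324;  ∫_0^3 36*x dx = 162;  ∫_0^3 9 dx = 27.
  Sum: 324 + 162 + 27 = 513.
Adding: ||u||_{H^1}^2 = 11529/10 + 513 = 16659/10.


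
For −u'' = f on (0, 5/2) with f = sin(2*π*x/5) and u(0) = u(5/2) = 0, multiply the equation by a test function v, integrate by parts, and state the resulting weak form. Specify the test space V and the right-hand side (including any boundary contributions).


V = H^1_0(0, 5/2) (so v(0) = v(5/2) = 0); weak form: ∫_0^5/2 u'v' dx = ∫_0^5/2 (sin(2*π*x/5)) v dx for all v ∈ V.

Multiply both sides by a test function v and integrate from 0 to 5/2:
  ∫_0^5/2 −u''(x) v(x) dx = ∫_0^5/2 f(x) v(x) dx.
Integrate the LHS by parts once:
  ∫_0^5/2 −u'' v dx = −[u'(x) v(x)]_0^5/2 + ∫_0^5/2 u'(x) v'(x) dx.
Thus ∫_0^5/2 u'(x) v'(x) dx = ∫_0^5/2 f(x) v(x) dx + [u'(x) v(x)]_0^5/2.
Choose V so that boundary terms are either known or forced to vanish.
u is Dirichlet: u(0) = u(5/2) = 0. Let V = H^1_0(0, 5/2); then v(0) = v(5/2) = 0, and [u' v]_0^5/2 = 0.
Weak formulation: find u (satisfying any essential BC) such that ∫_0^5/2 u'(x) v'(x) dx = ∫_0^5/2 f v dx for all v ∈ V.
Substituting f(x) = sin(2*π*x/5), the right-hand side is ∫_0^5/2 (sin(2*π*x/5)) v dx.


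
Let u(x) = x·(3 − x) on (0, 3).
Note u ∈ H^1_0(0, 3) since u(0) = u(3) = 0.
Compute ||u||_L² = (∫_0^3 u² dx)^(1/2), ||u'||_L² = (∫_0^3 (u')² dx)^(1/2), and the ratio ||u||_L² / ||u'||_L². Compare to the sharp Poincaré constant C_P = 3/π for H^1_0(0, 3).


||u||_L² / ||u'||_L² = 3*sqrt(10)/10 < C_P = 3/π.

u(x) = x·(3 − x), so u'(x) = 3 - 2*x.
u(x) = x·(3 − x) vanishes at x = 0 and x = 3, so u ∈ H^1_0(0, 3). Differentiate via the product rule and integrate the resulting polynomials term by term.
  ∫_0^3 u² dx = ∫_0^3 (x^4 - 6*x^3 + 9*x^2) dx. Term by term:
    ∫_0^3 x^4 dx = 243/5;  ∫_0^3 -6*x^3 dx = -243/2;  ∫_0^3 9*x^2 dx = 81.
  Sum: 243/5 − 243/2 + 81 = 81/10.
  ∫_0^3 (u')² dx = ∫_0^3 (4*x^2 - 12*x + 9) dx. Term by term:
    ∫_0^3 4*x^2 dx = 36;  ∫_0^3 -12*x dx = -54;  ∫_0^3 9 dx = 27.
  Sum: 36 − 54 + 27 = 9.
∫_0^3 u² dx = 81/10, so ||u||_L² = 9*sqrt(10)/10.
∫_0^3 (u')² dx = 9, so ||u'||_L² = 3.
Ratio ||u||_L² / ||u'||_L² = 3*sqrt(10)/10.
Sharp Poincaré constant on H^1_0(0, 3) is C_P = L/π = 3/π, achieved by sin(π/3·x).
A polynomial bump cannot attain the sharp Poincaré constant (only the first sine eigenfunction does), so the ratio is strictly less than C_P, consistent with ||u||_L² ≤ C_P ||u'||_L².
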